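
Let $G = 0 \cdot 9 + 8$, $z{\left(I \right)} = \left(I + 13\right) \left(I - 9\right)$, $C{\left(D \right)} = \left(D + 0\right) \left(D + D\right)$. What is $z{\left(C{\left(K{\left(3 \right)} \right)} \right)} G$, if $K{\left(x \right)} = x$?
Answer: $2232$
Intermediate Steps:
$C{\left(D \right)} = 2 D^{2}$ ($C{\left(D \right)} = D 2 D = 2 D^{2}$)
$z{\left(I \right)} = \left(-9 + I\right) \left(13 + I\right)$ ($z{\left(I \right)} = \left(13 + I\right) \left(-9 + I\right) = \left(-9 + I\right) \left(13 + I\right)$)
$G = 8$ ($G = 0 + 8 = 8$)
$z{\left(C{\left(K{\left(3 \right)} \right)} \right)} G = \left(-117 + \left(2 \cdot 3^{2}\right)^{2} + 4 \cdot 2 \cdot 3^{2}\right) 8 = \left(-117 + \left(2 \cdot 9\right)^{2} + 4 \cdot 2 \cdot 9\right) 8 = \left(-117 + 18^{2} + 4 \cdot 18\right) 8 = \left(-117 + 324 + 72\right) 8 = 279 \cdot 8 = 2232$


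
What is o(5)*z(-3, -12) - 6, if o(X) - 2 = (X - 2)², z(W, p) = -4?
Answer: -50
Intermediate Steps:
o(X) = 2 + (-2 + X)² (o(X) = 2 + (X - 2)² = 2 + (-2 + X)²)
o(5)*z(-3, -12) - 6 = (2 + (-2 + 5)²)*(-4) - 6 = (2 + 3²)*(-4) - 6 = (2 + 9)*(-4) - 6 = 11*(-4) - 6 = -44 - 6 = -50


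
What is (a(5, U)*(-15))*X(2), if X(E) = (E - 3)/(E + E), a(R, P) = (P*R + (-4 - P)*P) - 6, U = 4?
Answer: -135/2 ≈ -67.500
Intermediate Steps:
a(R, P) = -6 + P*R + P*(-4 - P) (a(R, P) = (P*R + P*(-4 - P)) - 6 = -6 + P*R + P*(-4 - P))
X(E) = (-3 + E)/(2*E) (X(E) = (-3 + E)/((2*E)) = (-3 + E)*(1/(2*E)) = (-3 + E)/(2*E))
(a(5, U)*(-15))*X(2) = ((-6 - 1*4**2 - 4*4 + 4*5)*(-15))*((1/2)*(-3 + 2)/2) = ((-6 - 1*16 - 16 + 20)*(-15))*((1/2)*(1/2)*(-1)) = ((-6 - 16 - 16 + 20)*(-15))*(-1/4) = -18*(-15)*(-1/4) = 270*(-1/4) = -135/2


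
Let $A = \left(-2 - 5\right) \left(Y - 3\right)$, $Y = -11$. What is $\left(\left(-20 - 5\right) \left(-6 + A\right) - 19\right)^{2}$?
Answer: $5377761$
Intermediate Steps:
$A = 98$ ($A = \left(-2 - 5\right) \left(-11 - 3\right) = \left(-7\right) \left(-14\right) = 98$)
$\left(\left(-20 - 5\right) \left(-6 + A\right) - 19\right)^{2} = \left(\left(-20 - 5\right) \left(-6 + 98\right) - 19\right)^{2} = \left(\left(-25\right) 92 - 19\right)^{2} = \left(-2300 - 19\right)^{2} = \left(-2319\right)^{2} = 5377761$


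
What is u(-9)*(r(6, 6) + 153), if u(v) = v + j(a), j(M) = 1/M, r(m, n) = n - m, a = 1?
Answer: -1224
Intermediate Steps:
u(v) = 1 + v (u(v) = v + 1/1 = v + 1 = 1 + v)
u(-9)*(r(6, 6) + 153) = (1 - 9)*((6 - 1*6) + 153) = -8*((6 - 6) + 153) = -8*(0 + 153) = -8*153 = -1224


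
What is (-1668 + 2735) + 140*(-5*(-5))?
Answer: 4567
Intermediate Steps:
(-1668 + 2735) + 140*(-5*(-5)) = 1067 + 140*25 = 1067 + 3500 = 4567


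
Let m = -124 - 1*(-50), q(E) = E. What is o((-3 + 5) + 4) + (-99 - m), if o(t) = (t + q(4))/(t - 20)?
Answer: -180/7 ≈ -25.714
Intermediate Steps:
m = -74 (m = -124 + 50 = -74)
o(t) = (4 + t)/(-20 + t) (o(t) = (t + 4)/(t - 20) = (4 + t)/(-20 + t))
o((-3 + 5) + 4) + (-99 - m) = (4 + ((-3 + 5) + 4))/(-20 + ((-3 + 5) + 4)) + (-99 - 1*(-74)) = (4 + (2 + 4))/(-20 + (2 + 4)) + (-99 + 74) = (4 + 6)/(-20 + 6) - 25 = 10/(-14) - 25 = -1/14*10 - 25 = -5/7 - 25 = -180/7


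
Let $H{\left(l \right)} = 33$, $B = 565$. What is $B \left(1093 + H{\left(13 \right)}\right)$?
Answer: $636190$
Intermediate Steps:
$B \left(1093 + H{\left(13 \right)}\right) = 565 \left(1093 + 33\right) = 565 \cdot 1126 = 636190$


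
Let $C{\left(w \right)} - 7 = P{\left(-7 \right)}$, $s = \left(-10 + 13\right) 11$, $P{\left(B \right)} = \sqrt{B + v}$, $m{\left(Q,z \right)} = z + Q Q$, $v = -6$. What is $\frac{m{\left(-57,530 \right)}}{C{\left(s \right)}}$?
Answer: $\frac{26453}{62} - \frac{3779 i \sqrt{13}}{62} \approx 426.66 - 219.76 i$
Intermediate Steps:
$m{\left(Q,z \right)} = z + Q^{2}$
$P{\left(B \right)} = \sqrt{-6 + B}$ ($P{\left(B \right)} = \sqrt{B - 6} = \sqrt{-6 + B}$)
$s = 33$ ($s = 3 \cdot 11 = 33$)
$C{\left(w \right)} = 7 + i \sqrt{13}$ ($C{\left(w \right)} = 7 + \sqrt{-6 - 7} = 7 + \sqrt{-13} = 7 + i \sqrt{13}$)
$\frac{m{\left(-57,530 \right)}}{C{\left(s \right)}} = \frac{530 + \left(-57\right)^{2}}{7 + i \sqrt{13}} = \frac{530 + 3249}{7 + i \sqrt{13}} = \frac{3779}{7 + i \sqrt{13}}$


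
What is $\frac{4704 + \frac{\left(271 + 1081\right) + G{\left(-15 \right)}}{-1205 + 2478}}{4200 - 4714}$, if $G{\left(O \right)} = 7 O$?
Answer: $- \frac{5989439}{654322} \approx -9.1537$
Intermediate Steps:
$\frac{4704 + \frac{\left(271 + 1081\right) + G{\left(-15 \right)}}{-1205 + 2478}}{4200 - 4714} = \frac{4704 + \frac{\left(271 + 1081\right) + 7 \left(-15\right)}{-1205 + 2478}}{4200 - 4714} = \frac{4704 + \frac{1352 - 105}{1273}}{-514} = \left(4704 + 1247 \cdot \frac{1}{1273}\right) \left(- \frac{1}{514}\right) = \left(4704 + \frac{1247}{1273}\right) \left(- \frac{1}{514}\right) = \frac{5989439}{1273} \left(- \frac{1}{514}\right) = - \frac{5989439}{654322}$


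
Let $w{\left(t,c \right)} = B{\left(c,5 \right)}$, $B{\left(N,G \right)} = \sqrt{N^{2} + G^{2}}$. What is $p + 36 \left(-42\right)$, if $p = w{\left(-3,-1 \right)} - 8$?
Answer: $-1520 + \sqrt{26} \approx -1514.9$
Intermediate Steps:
$B{\left(N,G \right)} = \sqrt{G^{2} + N^{2}}$
$w{\left(t,c \right)} = \sqrt{25 + c^{2}}$ ($w{\left(t,c \right)} = \sqrt{5^{2} + c^{2}} = \sqrt{25 + c^{2}}$)
$p = -8 + \sqrt{26}$ ($p = \sqrt{25 + \left(-1\right)^{2}} - 8 = \sqrt{25 + 1} - 8 = \sqrt{26} - 8 = -8 + \sqrt{26} \approx -2.901$)
$p + 36 \left(-42\right) = \left(-8 + \sqrt{26}\right) + 36 \left(-42\right) = \left(-8 + \sqrt{26}\right) - 1512 = -1520 + \sqrt{26}$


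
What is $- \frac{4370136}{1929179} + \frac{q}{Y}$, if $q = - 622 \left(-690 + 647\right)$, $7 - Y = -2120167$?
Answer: $- \frac{658132207295}{292156796939} \approx -2.2527$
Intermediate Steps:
$Y = 2120174$ ($Y = 7 - -2120167 = 7 + 2120167 = 2120174$)
$q = 26746$ ($q = \left(-622\right) \left(-43\right) = 26746$)
$- \frac{4370136}{1929179} + \frac{q}{Y} = - \frac{4370136}{1929179} + \frac{26746}{2120174} = \left(-4370136\right) \frac{1}{1929179} + 26746 \cdot \frac{1}{2120174} = - \frac{4370136}{1929179} + \frac{13373}{1060087} = - \frac{658132207295}{292156796939}$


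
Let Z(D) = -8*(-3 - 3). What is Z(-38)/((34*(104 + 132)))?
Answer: 6/1003 ≈ 0.0059821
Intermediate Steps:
Z(D) = 48 (Z(D) = -8*(-6) = 48)
Z(-38)/((34*(104 + 132))) = 48/((34*(104 + 132))) = 48/((34*236)) = 48/8024 = 48*(1/8024) = 6/1003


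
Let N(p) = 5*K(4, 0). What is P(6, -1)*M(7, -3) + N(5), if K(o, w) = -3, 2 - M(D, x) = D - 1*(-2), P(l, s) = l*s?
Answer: 27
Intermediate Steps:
M(D, x) = -D (M(D, x) = 2 - (D - 1*(-2)) = 2 - (D + 2) = 2 - (2 + D) = 2 + (-2 - D) = -D)
N(p) = -15 (N(p) = 5*(-3) = -15)
P(6, -1)*M(7, -3) + N(5) = (6*(-1))*(-1*7) - 15 = -6*(-7) - 15 = 42 - 15 = 27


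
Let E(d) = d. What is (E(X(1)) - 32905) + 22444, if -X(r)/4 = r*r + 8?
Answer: -10497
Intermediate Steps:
X(r) = -32 - 4*r² (X(r) = -4*(r*r + 8) = -4*(r² + 8) = -4*(8 + r²) = -32 - 4*r²)
(E(X(1)) - 32905) + 22444 = ((-32 - 4*1²) - 32905) + 22444 = ((-32 - 4*1) - 32905) + 22444 = ((-32 - 4) - 32905) + 22444 = (-36 - 32905) + 22444 = -32941 + 22444 = -10497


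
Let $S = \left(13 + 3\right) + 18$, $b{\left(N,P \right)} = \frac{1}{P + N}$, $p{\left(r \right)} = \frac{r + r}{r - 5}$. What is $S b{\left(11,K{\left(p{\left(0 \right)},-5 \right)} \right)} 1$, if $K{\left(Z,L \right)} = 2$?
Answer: $\frac{34}{13} \approx 2.6154$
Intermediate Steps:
$p{\left(r \right)} = \frac{2 r}{-5 + r}$
$b{\left(N,P \right)} = \frac{1}{N + P}$
$S = 34$ ($S = 16 + 18 = 34$)
$S b{\left(11,K{\left(p{\left(0 \right)},-5 \right)} \right)} 1 = \frac{34}{11 + 2} \cdot 1 = \frac{34}{13} \cdot 1 = \frac{34}{13}$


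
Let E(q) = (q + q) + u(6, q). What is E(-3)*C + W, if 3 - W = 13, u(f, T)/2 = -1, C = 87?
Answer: -706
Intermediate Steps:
u(f, T) = -2 (u(f, T) = 2*(-1) = -2)
W = -10 (W = 3 - 1*13 = 3 - 13 = -10)
E(q) = -2 + 2*q (E(q) = (q + q) - 2 = 2*q - 2 = -2 + 2*q)
E(-3)*C + W = (-2 + 2*(-3))*87 - 10 = (-2 - 6)*87 - 10 = -8*87 - 10 = -696 - 10 = -706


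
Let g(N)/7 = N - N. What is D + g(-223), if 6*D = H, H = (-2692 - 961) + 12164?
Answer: 2837/2 ≈ 1418.5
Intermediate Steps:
H = 8511 (H = -3653 + 12164 = 8511)
g(N) = 0 (g(N) = 7*(N - N) = 7*0 = 0)
D = 2837/2 (D = (⅙)*8511 = 2837/2 ≈ 1418.5)
D + g(-223) = 2837/2 + 0 = 2837/2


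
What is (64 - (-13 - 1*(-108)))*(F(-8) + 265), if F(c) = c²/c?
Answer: -7967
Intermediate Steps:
F(c) = c
(64 - (-13 - 1*(-108)))*(F(-8) + 265) = (64 - (-13 - 1*(-108)))*(-8 + 265) = (64 - (-13 + 108))*257 = (64 - 1*95)*257 = (64 - 95)*257 = -31*257 = -7967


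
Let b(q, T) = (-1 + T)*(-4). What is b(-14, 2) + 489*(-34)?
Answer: -16630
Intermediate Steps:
b(q, T) = 4 - 4*T
b(-14, 2) + 489*(-34) = (4 - 4*2) + 489*(-34) = (4 - 8) - 16626 = -4 - 16626 = -16630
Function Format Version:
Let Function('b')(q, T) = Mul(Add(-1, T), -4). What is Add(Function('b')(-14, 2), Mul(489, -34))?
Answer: -16630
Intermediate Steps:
Function('b')(q, T) = Add(4, Mul(-4, T))
Add(Function('b')(-14, 2), Mul(489, -34)) = Add(Add(4, Mul(-4, 2)), Mul(489, -34)) = Add(Add(4, -8), -16626) = Add(-4, -16626) = -16630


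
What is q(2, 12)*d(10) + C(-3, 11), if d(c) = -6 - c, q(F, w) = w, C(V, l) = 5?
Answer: -187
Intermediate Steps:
q(2, 12)*d(10) + C(-3, 11) = 12*(-6 - 1*10) + 5 = 12*(-6 - 10) + 5 = 12*(-16) + 5 = -192 + 5 = -187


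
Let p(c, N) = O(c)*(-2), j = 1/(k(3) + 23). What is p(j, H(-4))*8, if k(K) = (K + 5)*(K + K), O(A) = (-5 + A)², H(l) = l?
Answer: -2005056/5041 ≈ -397.75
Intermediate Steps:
k(K) = 2*K*(5 + K) (k(K) = (5 + K)*(2*K) = 2*K*(5 + K))
j = 1/71 (j = 1/(2*3*(5 + 3) + 23) = 1/(2*3*8 + 23) = 1/(48 + 23) = 1/71 ≈ 0.014085)
p(c, N) = -2*(-5 + c)² (p(c, N) = (-5 + c)²*(-2) = -2*(-5 + c)²)
p(j, H(-4))*8 = -2*(-5 + 1/71)²*8 = -2*(-354/71)²*8 = -2*125316/5041*8 = -250632/5041*8 = -2005056/5041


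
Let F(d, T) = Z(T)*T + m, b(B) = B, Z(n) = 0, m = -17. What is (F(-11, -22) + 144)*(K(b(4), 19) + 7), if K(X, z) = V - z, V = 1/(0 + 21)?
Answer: -31877/21 ≈ -1518.0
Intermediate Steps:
V = 1/21 ≈ 0.047619
K(X, z) = 1/21 - z
F(d, T) = -17 (F(d, T) = 0*T - 17 = 0 - 17 = -17)
(F(-11, -22) + 144)*(K(b(4), 19) + 7) = (-17 + 144)*((1/21 - 1*19) + 7) = 127*((1/21 - 19) + 7) = 127*(-398/21 + 7) = 127*(-251/21) = -31877/21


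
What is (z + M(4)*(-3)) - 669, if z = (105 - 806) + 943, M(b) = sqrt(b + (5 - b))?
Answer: -427 - 3*sqrt(5) ≈ -433.71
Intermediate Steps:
M(b) = sqrt(5)
z = 242 (z = -701 + 943 = 242)
(z + M(4)*(-3)) - 669 = (242 + sqrt(5)*(-3)) - 669 = (242 - 3*sqrt(5)) - 669 = -427 - 3*sqrt(5)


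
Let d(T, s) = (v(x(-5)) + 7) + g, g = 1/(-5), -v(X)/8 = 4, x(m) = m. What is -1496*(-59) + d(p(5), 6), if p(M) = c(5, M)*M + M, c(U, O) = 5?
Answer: 441194/5 ≈ 88239.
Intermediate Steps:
v(X) = -32 (v(X) = -8*4 = -32)
g = -1/5 ≈ -0.20000
p(M) = 6*M (p(M) = 5*M + M = 6*M)
d(T, s) = -126/5 (d(T, s) = (-32 + 7) - 1/5 = -25 - 1/5 = -126/5)
-1496*(-59) + d(p(5), 6) = -1496*(-59) - 126/5 = -374*(-236) - 126/5 = 88264 - 126/5 = 441194/5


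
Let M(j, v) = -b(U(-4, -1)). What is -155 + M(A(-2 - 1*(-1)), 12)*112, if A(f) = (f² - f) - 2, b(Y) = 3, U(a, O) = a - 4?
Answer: -491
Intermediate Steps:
U(a, O) = -4 + a
A(f) = -2 + f² - f
M(j, v) = -3 (M(j, v) = -1*3 = -3)
-155 + M(A(-2 - 1*(-1)), 12)*112 = -155 - 3*112 = -155 - 336 = -491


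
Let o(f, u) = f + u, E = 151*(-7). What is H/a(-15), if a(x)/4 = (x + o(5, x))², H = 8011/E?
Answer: -8011/2642500 ≈ -0.0030316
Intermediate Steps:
E = -1057
H = -8011/1057 (H = 8011/(-1057) = 8011*(-1/1057) = -8011/1057 ≈ -7.5790)
a(x) = 4*(5 + 2*x)² (a(x) = 4*(x + (5 + x))² = 4*(5 + 2*x)²)
H/a(-15) = -8011*1/(4*(5 + 2*(-15))²)/1057 = -8011*1/(4*(5 - 30)²)/1057 = -8011/(1057*(4*(-25)²)) = -8011/(1057*(4*625)) = -8011/1057/2500 = -8011/1057*1/2500 = -8011/2642500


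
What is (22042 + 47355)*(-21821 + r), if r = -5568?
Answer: -1900714433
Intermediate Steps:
(22042 + 47355)*(-21821 + r) = (22042 + 47355)*(-21821 - 5568) = 69397*(-27389) = -1900714433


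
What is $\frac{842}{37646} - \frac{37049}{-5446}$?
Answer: $\frac{99952299}{14644294} \approx 6.8253$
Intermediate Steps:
$\frac{842}{37646} - \frac{37049}{-5446} = 842 \cdot \frac{1}{37646} - - \frac{37049}{5446} = \frac{421}{18823} + \frac{37049}{5446} = \frac{99952299}{14644294}$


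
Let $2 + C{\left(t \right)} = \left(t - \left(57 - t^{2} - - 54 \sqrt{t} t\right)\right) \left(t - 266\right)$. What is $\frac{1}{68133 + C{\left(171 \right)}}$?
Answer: $\frac{1360297}{62094210576532} + \frac{1315845 \sqrt{19}}{62094210576532} \approx 1.1428 \cdot 10^{-7}$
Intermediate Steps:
$C{\left(t \right)} = -2 + \left(-266 + t\right) \left(-57 + t + t^{2} - 54 t^{\frac{3}{2}}\right)$ ($C{\left(t \right)} = -2 + \left(t - \left(57 - t^{2} - - 54 \sqrt{t} t\right)\right) \left(t - 266\right) = -2 + \left(t - \left(57 - t^{2} + 54 t^{\frac{3}{2}}\right)\right) \left(-266 + t\right) = -2 + \left(-57 + t + t^{2} - 54 t^{\frac{3}{2}}\right) \left(-266 + t\right) = -2 + \left(-266 + t\right) \left(-57 + t + t^{2} - 54 t^{\frac{3}{2}}\right)$)
$\frac{1}{68133 + C{\left(171 \right)}} = \frac{1}{68133 + \left(15160 + 171^{3} - 55233 - 265 \cdot 171^{2} - 54 \cdot 171^{\frac{5}{2}} + 14364 \cdot 171^{\frac{3}{2}}\right)} = \frac{1}{68133 + \left(15160 + 5000211 - 55233 - 7748865 - 54 \cdot 87723 \sqrt{19} + 14364 \cdot 513 \sqrt{19}\right)} = \frac{1}{68133 + \left(15160 + 5000211 - 55233 - 7748865 - 4737042 \sqrt{19} + 7368732 \sqrt{19}\right)} = \frac{1}{68133 - \left(2788727 - 2631690 \sqrt{19}\right)} = \frac{1}{-2720594 + 2631690 \sqrt{19}}$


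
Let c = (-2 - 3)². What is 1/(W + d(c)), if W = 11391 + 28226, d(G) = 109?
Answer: 1/39726 ≈ 2.5172e-5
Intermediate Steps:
c = 25 (c = (-5)² = 25)
W = 39617
1/(W + d(c)) = 1/(39617 + 109) = 1/39726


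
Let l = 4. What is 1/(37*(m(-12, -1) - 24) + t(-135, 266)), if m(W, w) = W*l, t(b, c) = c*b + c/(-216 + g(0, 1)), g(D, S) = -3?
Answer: -219/8447972 ≈ -2.5923e-5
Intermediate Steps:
t(b, c) = -c/219 + b*c (t(b, c) = c*b + c/(-216 - 3) = b*c + c/(-219) = b*c - c/219 = -c/219 + b*c)
m(W, w) = 4*W (m(W, w) = W*4 = 4*W)
1/(37*(m(-12, -1) - 24) + t(-135, 266)) = 1/(37*(4*(-12) - 24) + 266*(-1/219 - 135)) = 1/(37*(-48 - 24) + 266*(-29566/219)) = 1/(37*(-72) - 7864556/219) = 1/(-2664 - 7864556/219) = 1/(-8447972/219) = -219/8447972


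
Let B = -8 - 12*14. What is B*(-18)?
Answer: 3168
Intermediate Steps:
B = -176 (B = -8 - 168 = -176)
B*(-18) = -176*(-18) = 3168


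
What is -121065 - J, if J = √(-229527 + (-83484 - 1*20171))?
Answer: -121065 - I*√333182 ≈ -1.2107e+5 - 577.22*I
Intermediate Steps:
J = I*√333182 (J = √(-229527 + (-83484 - 20171)) = √(-229527 - 103655) = √(-333182) = I*√333182 ≈ 577.22*I)
-121065 - J = -121065 - I*√333182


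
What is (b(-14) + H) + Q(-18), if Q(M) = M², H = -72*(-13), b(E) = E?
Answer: 1246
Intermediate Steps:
H = 936
(b(-14) + H) + Q(-18) = (-14 + 936) + (-18)² = 922 + 324 = 1246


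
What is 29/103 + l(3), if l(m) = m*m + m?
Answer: 1265/103 ≈ 12.282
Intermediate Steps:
l(m) = m + m² (l(m) = m² + m = m + m²)
29/103 + l(3) = 29/103 + 3*(1 + 3) = (1/103)*29 + 3*4 = 29/103 + 12 = 1265/103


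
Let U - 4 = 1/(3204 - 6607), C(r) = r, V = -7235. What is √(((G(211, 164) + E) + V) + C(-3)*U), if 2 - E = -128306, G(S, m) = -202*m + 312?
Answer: √1021913202414/3403 ≈ 297.06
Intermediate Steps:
G(S, m) = 312 - 202*m
U = 13611/3403 (U = 4 + 1/(3204 - 6607) = 4 + 1/(-3403) = 4 - 1/3403 = 13611/3403 ≈ 3.9997)
E = 128308 (E = 2 - 1*(-128306) = 2 + 128306 = 128308)
√(((G(211, 164) + E) + V) + C(-3)*U) = √((((312 - 202*164) + 128308) - 7235) - 3*13611/3403) = √((((312 - 33128) + 128308) - 7235) - 40833/3403) = √(((-32816 + 128308) - 7235) - 40833/3403) = √((95492 - 7235) - 40833/3403) = √(88257 - 40833/3403) = √(300297738/3403) = √1021913202414/3403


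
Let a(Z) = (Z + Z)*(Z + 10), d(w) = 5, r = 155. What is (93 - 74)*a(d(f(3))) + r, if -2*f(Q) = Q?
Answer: 3005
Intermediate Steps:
f(Q) = -Q/2
a(Z) = 2*Z*(10 + Z) (a(Z) = (2*Z)*(10 + Z) = 2*Z*(10 + Z))
(93 - 74)*a(d(f(3))) + r = (93 - 74)*(2*5*(10 + 5)) + 155 = 19*(2*5*15) + 155 = 19*150 + 155 = 2850 + 155 = 3005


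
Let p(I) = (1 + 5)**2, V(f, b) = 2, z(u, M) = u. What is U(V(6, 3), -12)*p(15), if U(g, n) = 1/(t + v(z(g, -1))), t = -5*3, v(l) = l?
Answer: -36/13 ≈ -2.7692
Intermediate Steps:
t = -15
U(g, n) = 1/(-15 + g)
p(I) = 36 (p(I) = 6**2 = 36)
U(V(6, 3), -12)*p(15) = 36/(-15 + 2) = 36/(-13) = -1/13*36 = -36/13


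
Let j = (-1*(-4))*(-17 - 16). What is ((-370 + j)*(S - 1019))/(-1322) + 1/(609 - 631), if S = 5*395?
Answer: 5278371/14542 ≈ 362.97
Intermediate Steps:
S = 1975
j = -132 (j = 4*(-33) = -132)
((-370 + j)*(S - 1019))/(-1322) + 1/(609 - 631) = ((-370 - 132)*(1975 - 1019))/(-1322) + 1/(609 - 631) = -502*956*(-1/1322) + 1/(-22) = -479912*(-1/1322) - 1/22 = 239956/661 - 1/22 = 5278371/14542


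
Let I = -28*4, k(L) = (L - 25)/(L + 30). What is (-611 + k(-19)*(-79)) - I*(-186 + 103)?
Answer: -9591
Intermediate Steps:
k(L) = (-25 + L)/(30 + L)
I = -112
(-611 + k(-19)*(-79)) - I*(-186 + 103) = (-611 + ((-25 - 19)/(30 - 19))*(-79)) - (-112)*(-186 + 103) = (-611 + (-44/11)*(-79)) - (-112)*(-83) = (-611 + ((1/11)*(-44))*(-79)) - 1*9296 = (-611 - 4*(-79)) - 9296 = (-611 + 316) - 9296 = -295 - 9296 = -9591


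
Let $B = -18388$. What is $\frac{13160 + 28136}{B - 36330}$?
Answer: $- \frac{20648}{27359} \approx -0.75471$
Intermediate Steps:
$\frac{13160 + 28136}{B - 36330} = \frac{13160 + 28136}{-18388 - 36330} = \frac{41296}{-54718} = 41296 \left(- \frac{1}{54718}\right) = - \frac{20648}{27359}$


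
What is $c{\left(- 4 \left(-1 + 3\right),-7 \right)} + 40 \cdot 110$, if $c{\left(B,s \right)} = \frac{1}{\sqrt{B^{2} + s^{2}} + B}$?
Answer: $\frac{215608}{49} + \frac{\sqrt{113}}{49} \approx 4400.4$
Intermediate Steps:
$c{\left(B,s \right)} = \frac{1}{B + \sqrt{B^{2} + s^{2}}}$
$c{\left(- 4 \left(-1 + 3\right),-7 \right)} + 40 \cdot 110 = \frac{1}{- 4 \left(-1 + 3\right) + \sqrt{\left(- 4 \left(-1 + 3\right)\right)^{2} + \left(-7\right)^{2}}} + 40 \cdot 110 = \frac{1}{\left(-4\right) 2 + \sqrt{\left(\left(-4\right) 2\right)^{2} + 49}} + 4400 = \frac{1}{-8 + \sqrt{\left(-8\right)^{2} + 49}} + 4400 = \frac{1}{-8 + \sqrt{64 + 49}} + 4400 = \frac{1}{-8 + \sqrt{113}} + 4400 = 4400 + \frac{1}{-8 + \sqrt{113}}$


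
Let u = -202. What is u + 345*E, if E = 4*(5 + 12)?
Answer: 23258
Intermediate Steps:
E = 68 (E = 4*17 = 68)
u + 345*E = -202 + 345*68 = -202 + 23460 = 23258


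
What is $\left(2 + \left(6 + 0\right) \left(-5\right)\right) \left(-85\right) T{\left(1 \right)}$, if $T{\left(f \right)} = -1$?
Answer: $-2380$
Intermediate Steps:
$\left(2 + \left(6 + 0\right) \left(-5\right)\right) \left(-85\right) T{\left(1 \right)} = \left(2 + \left(6 + 0\right) \left(-5\right)\right) \left(-85\right) \left(-1\right) = \left(2 + 6 \left(-5\right)\right) \left(-85\right) \left(-1\right) = \left(2 - 30\right) \left(-85\right) \left(-1\right) = \left(-28\right) \left(-85\right) \left(-1\right) = 2380 \left(-1\right) = -2380$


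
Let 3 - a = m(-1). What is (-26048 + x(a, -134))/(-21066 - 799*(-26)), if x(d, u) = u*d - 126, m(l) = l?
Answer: 13355/146 ≈ 91.473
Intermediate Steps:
a = 4 (a = 3 - 1*(-1) = 3 + 1 = 4)
x(d, u) = -126 + d*u (x(d, u) = d*u - 126 = -126 + d*u)
(-26048 + x(a, -134))/(-21066 - 799*(-26)) = (-26048 + (-126 + 4*(-134)))/(-21066 - 799*(-26)) = (-26048 + (-126 - 536))/(-21066 + 20774) = (-26048 - 662)/(-292) = -26710*(-1/292) = 13355/146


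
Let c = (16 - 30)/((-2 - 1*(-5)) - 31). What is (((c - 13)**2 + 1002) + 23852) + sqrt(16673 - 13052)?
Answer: 100041/4 + sqrt(3621) ≈ 25070.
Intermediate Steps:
c = 1/2 (c = -14/((-2 + 5) - 31) = -14/(3 - 31) = -14/(-28) = -14*(-1/28) = 1/2 ≈ 0.50000)
(((c - 13)**2 + 1002) + 23852) + sqrt(16673 - 13052) = (((1/2 - 13)**2 + 1002) + 23852) + sqrt(16673 - 13052) = (((-25/2)**2 + 1002) + 23852) + sqrt(3621) = ((625/4 + 1002) + 23852) + sqrt(3621) = (4633/4 + 23852) + sqrt(3621) = 100041/4 + sqrt(3621)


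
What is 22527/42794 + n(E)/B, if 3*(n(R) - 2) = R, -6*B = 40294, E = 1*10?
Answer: 453166765/862170718 ≈ 0.52561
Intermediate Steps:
E = 10
B = -20147/3 (B = -⅙*40294 = -20147/3 ≈ -6715.7)
n(R) = 2 + R/3
22527/42794 + n(E)/B = 22527/42794 + (2 + (⅓)*10)/(-20147/3) = 22527*(1/42794) + (2 + 10/3)*(-3/20147) = 22527/42794 + (16/3)*(-3/20147) = 22527/42794 - 16/20147 = 453166765/862170718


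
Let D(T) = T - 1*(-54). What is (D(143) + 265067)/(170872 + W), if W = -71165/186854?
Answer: 49565639456/31928045523 ≈ 1.5524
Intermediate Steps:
W = -71165/186854 (W = -71165*1/186854 = -71165/186854 ≈ -0.38086)
D(T) = 54 + T (D(T) = T + 54 = 54 + T)
(D(143) + 265067)/(170872 + W) = ((54 + 143) + 265067)/(170872 - 71165/186854) = (197 + 265067)/(31928045523/186854) = 265264*(186854/31928045523) = 49565639456/31928045523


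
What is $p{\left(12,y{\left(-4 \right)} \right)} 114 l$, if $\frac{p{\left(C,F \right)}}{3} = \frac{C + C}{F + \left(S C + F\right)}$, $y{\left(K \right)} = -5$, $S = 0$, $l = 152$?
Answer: $- \frac{623808}{5} \approx -1.2476 \cdot 10^{5}$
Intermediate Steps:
$p{\left(C,F \right)} = \frac{3 C}{F}$ ($p{\left(C,F \right)} = 3 \frac{C + C}{F + \left(0 C + F\right)} = 3 \frac{2 C}{F + \left(0 + F\right)} = 3 \frac{2 C}{F + F} = 3 \frac{2 C}{2 F} = 3 \cdot 2 C \frac{1}{2 F} = 3 \frac{C}{F} = \frac{3 C}{F}$)
$p{\left(12,y{\left(-4 \right)} \right)} 114 l = 3 \cdot 12 \frac{1}{-5} \cdot 114 \cdot 152 = 3 \cdot 12 \left(- \frac{1}{5}\right) 114 \cdot 152 = \left(- \frac{36}{5}\right) 114 \cdot 152 = \left(- \frac{4104}{5}\right) 152 = - \frac{623808}{5}$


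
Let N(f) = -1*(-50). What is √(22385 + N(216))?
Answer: √22435 ≈ 149.78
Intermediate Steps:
N(f) = 50
√(22385 + N(216)) = √(22385 + 50) = √22435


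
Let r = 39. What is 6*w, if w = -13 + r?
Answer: 156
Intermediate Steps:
w = 26 (w = -13 + 39 = 26)
6*w = 6*26 = 156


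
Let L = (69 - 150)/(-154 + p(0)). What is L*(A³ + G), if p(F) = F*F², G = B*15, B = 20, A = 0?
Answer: 12150/77 ≈ 157.79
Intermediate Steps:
G = 300 (G = 20*15 = 300)
p(F) = F³
L = 81/154 (L = (69 - 150)/(-154 + 0³) = -81/(-154 + 0) = -81/(-154) = -81*(-1/154) = 81/154 ≈ 0.52597)
L*(A³ + G) = 81*(0³ + 300)/154 = 81*(0 + 300)/154 = (81/154)*300 = 12150/77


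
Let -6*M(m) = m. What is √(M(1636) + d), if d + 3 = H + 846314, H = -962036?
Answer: I*√1043979/3 ≈ 340.58*I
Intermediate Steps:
M(m) = -m/6
d = -115725 (d = -3 + (-962036 + 846314) = -3 - 115722 = -115725)
√(M(1636) + d) = √(-⅙*1636 - 115725) = √(-818/3 - 115725) = √(-347993/3) = I*√1043979/3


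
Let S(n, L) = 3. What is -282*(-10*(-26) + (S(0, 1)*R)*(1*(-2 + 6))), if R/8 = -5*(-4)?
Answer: -614760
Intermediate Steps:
R = 160 (R = 8*(-5*(-4)) = 8*20 = 160)
-282*(-10*(-26) + (S(0, 1)*R)*(1*(-2 + 6))) = -282*(-10*(-26) + (3*160)*(1*(-2 + 6))) = -282*(260 + 480*(1*4)) = -282*(260 + 480*4) = -282*(260 + 1920) = -282*2180 = -614760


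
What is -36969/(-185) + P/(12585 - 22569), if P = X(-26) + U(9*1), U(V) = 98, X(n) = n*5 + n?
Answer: 184554613/923520 ≈ 199.84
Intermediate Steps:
X(n) = 6*n (X(n) = 5*n + n = 6*n)
P = -58 (P = 6*(-26) + 98 = -156 + 98 = -58)
-36969/(-185) + P/(12585 - 22569) = -36969/(-185) - 58/(12585 - 22569) = -36969*(-1/185) - 58/(-9984) = 36969/185 - 58*(-1/9984) = 36969/185 + 29/4992 = 184554613/923520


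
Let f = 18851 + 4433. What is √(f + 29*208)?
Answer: 2*√7329 ≈ 171.22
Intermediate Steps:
f = 23284
√(f + 29*208) = √(23284 + 29*208) = √(23284 + 6032) = √29316 = 2*√7329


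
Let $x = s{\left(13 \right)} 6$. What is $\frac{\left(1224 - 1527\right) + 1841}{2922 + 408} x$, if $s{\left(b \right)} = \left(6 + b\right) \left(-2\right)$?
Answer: $- \frac{58444}{555} \approx -105.3$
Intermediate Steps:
$s{\left(b \right)} = -12 - 2 b$
$x = -228$ ($x = \left(-12 - 26\right) 6 = \left(-38\right) 6 = -228$)
$\frac{\left(1224 - 1527\right) + 1841}{2922 + 408} x = \frac{\left(1224 - 1527\right) + 1841}{2922 + 408} \left(-228\right) = \frac{-303 + 1841}{3330} \left(-228\right) = 1538 \cdot \frac{1}{3330} \left(-228\right) = \frac{769}{1665} \left(-228\right) = - \frac{58444}{555}$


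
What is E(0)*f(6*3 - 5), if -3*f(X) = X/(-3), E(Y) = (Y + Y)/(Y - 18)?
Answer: 0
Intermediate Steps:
E(Y) = 2*Y/(-18 + Y) (E(Y) = (2*Y)/(-18 + Y) = 2*Y/(-18 + Y))
f(X) = X/9 (f(X) = -X/(3*(-3)) = -X*(-1)/(3*3) = -(-1)*X/9 = X/9)
E(0)*f(6*3 - 5) = (2*0/(-18 + 0))*((6*3 - 5)/9) = (2*0/(-18))*((18 - 5)/9) = (2*0*(-1/18))*((⅑)*13) = 0*(13/9) = 0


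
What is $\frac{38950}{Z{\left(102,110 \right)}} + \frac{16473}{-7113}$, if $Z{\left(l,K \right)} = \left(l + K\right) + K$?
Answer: $\frac{45291174}{381731} \approx 118.65$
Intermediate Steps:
$Z{\left(l,K \right)} = l + 2 K$ ($Z{\left(l,K \right)} = \left(K + l\right) + K = l + 2 K$)
$\frac{38950}{Z{\left(102,110 \right)}} + \frac{16473}{-7113} = \frac{38950}{102 + 2 \cdot 110} + \frac{16473}{-7113} = \frac{38950}{102 + 220} + 16473 \left(- \frac{1}{7113}\right) = \frac{38950}{322} - \frac{5491}{2371} = 38950 \cdot \frac{1}{322} - \frac{5491}{2371} = \frac{19475}{161} - \frac{5491}{2371} = \frac{45291174}{381731}$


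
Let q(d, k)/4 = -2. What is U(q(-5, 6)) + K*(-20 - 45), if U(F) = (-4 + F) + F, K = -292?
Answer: 18960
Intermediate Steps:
q(d, k) = -8 (q(d, k) = 4*(-2) = -8)
U(F) = -4 + 2*F
U(q(-5, 6)) + K*(-20 - 45) = (-4 + 2*(-8)) - 292*(-20 - 45) = (-4 - 16) - 292*(-65) = -20 + 18980 = 18960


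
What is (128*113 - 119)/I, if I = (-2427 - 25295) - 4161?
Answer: -14345/31883 ≈ -0.44993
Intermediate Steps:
I = -31883 (I = -27722 - 4161 = -31883)
(128*113 - 119)/I = (128*113 - 119)/(-31883) = (14464 - 119)*(-1/31883) = 14345*(-1/31883) = -14345/31883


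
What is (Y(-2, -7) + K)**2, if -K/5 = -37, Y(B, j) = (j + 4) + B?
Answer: 32400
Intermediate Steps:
Y(B, j) = 4 + B + j (Y(B, j) = (4 + j) + B = 4 + B + j)
K = 185 (K = -5*(-37) = 185)
(Y(-2, -7) + K)**2 = ((4 - 2 - 7) + 185)**2 = (-5 + 185)**2 = 180**2 = 32400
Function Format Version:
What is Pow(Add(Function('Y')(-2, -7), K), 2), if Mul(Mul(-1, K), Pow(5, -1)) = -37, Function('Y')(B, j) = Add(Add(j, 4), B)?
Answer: 32400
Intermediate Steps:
Function('Y')(B, j) = Add(4, B, j) (Function('Y')(B, j) = Add(Add(4, j), B) = Add(4, B, j))
K = 185 (K = Mul(-5, -37) = 185)
Pow(Add(Function('Y')(-2, -7), K), 2) = Pow(Add(Add(4, -2, -7), 185), 2) = Pow(Add(-5, 185), 2) = Pow(180, 2) = 32400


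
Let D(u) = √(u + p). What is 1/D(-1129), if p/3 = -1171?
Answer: -I*√4642/4642 ≈ -0.014677*I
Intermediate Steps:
p = -3513 (p = 3*(-1171) = -3513)
D(u) = √(-3513 + u) (D(u) = √(u - 3513) = √(-3513 + u))
1/D(-1129) = 1/(√(-3513 - 1129)) = 1/(√(-4642)) = 1/(I*√4642) = -I*√4642/4642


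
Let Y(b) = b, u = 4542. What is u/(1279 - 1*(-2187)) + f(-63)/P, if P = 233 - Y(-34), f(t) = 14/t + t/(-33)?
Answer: 60318754/45808389 ≈ 1.3168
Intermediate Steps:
f(t) = 14/t - t/33 (f(t) = 14/t + t*(-1/33) = 14/t - t/33)
P = 267 (P = 233 - 1*(-34) = 233 + 34 = 267)
u/(1279 - 1*(-2187)) + f(-63)/P = 4542/(1279 - 1*(-2187)) + (14/(-63) - 1/33*(-63))/267 = 4542/(1279 + 2187) + (14*(-1/63) + 21/11)*(1/267) = 4542/3466 + (-2/9 + 21/11)*(1/267) = 4542*(1/3466) + (167/99)*(1/267) = 2271/1733 + 167/26433 = 60318754/45808389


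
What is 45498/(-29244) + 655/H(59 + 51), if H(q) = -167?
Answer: -4458831/813958 ≈ -5.4780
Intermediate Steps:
45498/(-29244) + 655/H(59 + 51) = 45498/(-29244) + 655/(-167) = 45498*(-1/29244) + 655*(-1/167) = -7583/4874 - 655/167 = -4458831/813958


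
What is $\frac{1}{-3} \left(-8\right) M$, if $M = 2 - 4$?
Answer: $- \frac{16}{3} \approx -5.3333$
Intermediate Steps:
$M = -2$ ($M = 2 - 4 = -2$)
$\frac{1}{-3} \left(-8\right) M = \frac{1}{-3} \left(-8\right) \left(-2\right) = \left(- \frac{1}{3}\right) \left(-8\right) \left(-2\right) = \frac{8}{3} \left(-2\right) = - \frac{16}{3}$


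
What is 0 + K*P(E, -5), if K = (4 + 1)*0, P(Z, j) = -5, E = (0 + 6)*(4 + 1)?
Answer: 0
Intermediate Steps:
E = 30 (E = 6*5 = 30)
K = 0 (K = 5*0 = 0)
0 + K*P(E, -5) = 0 + 0*(-5) = 0 + 0 = 0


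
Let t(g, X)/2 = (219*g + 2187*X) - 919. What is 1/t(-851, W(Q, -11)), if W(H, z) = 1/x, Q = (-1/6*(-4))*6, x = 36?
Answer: -2/748909 ≈ -2.6706e-6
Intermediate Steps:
Q = 4 (Q = (-1*⅙*(-4))*6 = -⅙*(-4)*6 = (⅔)*6 = 4)
W(H, z) = 1/36
t(g, X) = -1838 + 438*g + 4374*X (t(g, X) = 2*((219*g + 2187*X) - 919) = 2*(-919 + 219*g + 2187*X) = -1838 + 438*g + 4374*X)
1/t(-851, W(Q, -11)) = 1/(-1838 + 438*(-851) + 4374*(1/36)) = 1/(-1838 - 372738 + 243/2) = 1/(-748909/2) = -2/748909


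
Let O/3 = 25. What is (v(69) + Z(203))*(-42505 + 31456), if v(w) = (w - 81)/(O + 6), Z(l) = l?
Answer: -20171791/9 ≈ -2.2413e+6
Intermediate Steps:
O = 75 (O = 3*25 = 75)
v(w) = -1 + w/81 (v(w) = (w - 81)/(75 + 6) = (-81 + w)/81 = (-81 + w)*(1/81) = -1 + w/81)
(v(69) + Z(203))*(-42505 + 31456) = ((-1 + (1/81)*69) + 203)*(-42505 + 31456) = ((-1 + 23/27) + 203)*(-11049) = (-4/27 + 203)*(-11049) = (5477/27)*(-11049) = -20171791/9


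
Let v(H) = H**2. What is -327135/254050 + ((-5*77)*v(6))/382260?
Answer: -428572527/323710510 ≈ -1.3239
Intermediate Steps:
-327135/254050 + ((-5*77)*v(6))/382260 = -327135/254050 + (-5*77*6**2)/382260 = -327135*1/254050 - 385*36*(1/382260) = -65427/50810 - 13860*1/382260 = -65427/50810 - 231/6371 = -428572527/323710510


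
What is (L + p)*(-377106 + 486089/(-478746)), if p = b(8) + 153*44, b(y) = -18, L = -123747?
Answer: 7042986454661815/159582 ≈ 4.4134e+10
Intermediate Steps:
p = 6714 (p = -18 + 153*44 = -18 + 6732 = 6714)
(L + p)*(-377106 + 486089/(-478746)) = (-123747 + 6714)*(-377106 + 486089/(-478746)) = -117033*(-377106 + 486089*(-1/478746)) = -117033*(-377106 - 486089/478746) = -117033*(-180538475165/478746) = 7042986454661815/159582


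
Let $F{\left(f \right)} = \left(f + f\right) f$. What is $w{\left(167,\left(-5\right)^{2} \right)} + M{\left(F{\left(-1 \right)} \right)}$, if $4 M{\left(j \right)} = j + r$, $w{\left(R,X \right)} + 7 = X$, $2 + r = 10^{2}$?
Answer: $43$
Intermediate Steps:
$r = 98$ ($r = -2 + 10^{2} = -2 + 100 = 98$)
$w{\left(R,X \right)} = -7 + X$
$F{\left(f \right)} = 2 f^{2}$ ($F{\left(f \right)} = 2 f f = 2 f^{2}$)
$M{\left(j \right)} = \frac{49}{2} + \frac{j}{4}$ ($M{\left(j \right)} = \frac{j + 98}{4} = \frac{98 + j}{4} = \frac{49}{2} + \frac{j}{4}$)
$w{\left(167,\left(-5\right)^{2} \right)} + M{\left(F{\left(-1 \right)} \right)} = \left(-7 + \left(-5\right)^{2}\right) + \left(\frac{49}{2} + \frac{2 \left(-1\right)^{2}}{4}\right) = \left(-7 + 25\right) + \left(\frac{49}{2} + \frac{2 \cdot 1}{4}\right) = 18 + \left(\frac{49}{2} + \frac{1}{4} \cdot 2\right) = 18 + \left(\frac{49}{2} + \frac{1}{2}\right) = 18 + 25 = 43$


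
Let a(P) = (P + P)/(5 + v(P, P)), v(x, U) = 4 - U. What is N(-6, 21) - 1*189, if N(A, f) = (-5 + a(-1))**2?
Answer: -4049/25 ≈ -161.96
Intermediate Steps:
a(P) = 2*P/(9 - P) (a(P) = (P + P)/(5 + (4 - P)) = (2*P)/(9 - P) = 2*P/(9 - P))
N(A, f) = 676/25 (N(A, f) = (-5 - 2*(-1)/(-9 - 1))**2 = (-5 - 2*(-1)/(-10))**2 = (-5 - 2*(-1)*(-1/10))**2 = (-5 - 1/5)**2 = (-26/5)**2 = 676/25)
N(-6, 21) - 1*189 = 676/25 - 1*189 = 676/25 - 189 = -4049/25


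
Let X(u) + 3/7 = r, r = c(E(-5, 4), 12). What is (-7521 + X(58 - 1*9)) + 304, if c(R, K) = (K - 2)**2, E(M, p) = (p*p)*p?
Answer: -49822/7 ≈ -7117.4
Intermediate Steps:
E(M, p) = p**3 (E(M, p) = p**2*p = p**3)
c(R, K) = (-2 + K)**2
r = 100 (r = (-2 + 12)**2 = 10**2 = 100)
X(u) = 697/7 (X(u) = -3/7 + 100 = 697/7)
(-7521 + X(58 - 1*9)) + 304 = (-7521 + 697/7) + 304 = -51950/7 + 304 = -49822/7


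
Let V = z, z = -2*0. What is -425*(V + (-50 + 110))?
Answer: -25500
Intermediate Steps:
z = 0
V = 0
-425*(V + (-50 + 110)) = -425*(0 + (-50 + 110)) = -425*(0 + 60) = -425*60 = -25500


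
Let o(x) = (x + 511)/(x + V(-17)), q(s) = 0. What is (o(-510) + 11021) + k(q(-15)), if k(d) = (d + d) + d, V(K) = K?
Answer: 5808066/527 ≈ 11021.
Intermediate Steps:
k(d) = 3*d (k(d) = 2*d + d = 3*d)
o(x) = (511 + x)/(-17 + x) (o(x) = (x + 511)/(x - 17) = (511 + x)/(-17 + x))
(o(-510) + 11021) + k(q(-15)) = ((511 - 510)/(-17 - 510) + 11021) + 3*0 = (1/(-527) + 11021) + 0 = (-1/527*1 + 11021) + 0 = (-1/527 + 11021) + 0 = 5808066/527 + 0 = 5808066/527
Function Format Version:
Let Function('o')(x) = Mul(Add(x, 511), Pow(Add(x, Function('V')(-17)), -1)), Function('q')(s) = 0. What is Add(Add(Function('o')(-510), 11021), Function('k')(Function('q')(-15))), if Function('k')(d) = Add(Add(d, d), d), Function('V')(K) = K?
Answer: Rational(5808066, 527) ≈ 11021.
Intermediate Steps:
Function('k')(d) = Mul(3, d) (Function('k')(d) = Add(Mul(2, d), d) = Mul(3, d))
Function('o')(x) = Mul(Pow(Add(-17, x), -1), Add(511, x)) (Function('o')(x) = Mul(Add(x, 511), Pow(Add(x, -17), -1)) = Mul(Add(511, x), Pow(Add(-17, x), -1)) = Mul(Pow(Add(-17, x), -1), Add(511, x)))
Add(Add(Function('o')(-510), 11021), Function('k')(Function('q')(-15))) = Add(Add(Mul(Pow(Add(-17, -510), -1), Add(511, -510)), 11021), Mul(3, 0)) = Add(Add(Mul(Pow(-527, -1), 1), 11021), 0) = Add(Add(Mul(Rational(-1, 527), 1), 11021), 0) = Add(Add(Rational(-1, 527), 11021), 0) = Add(Rational(5808066, 527), 0) = Rational(5808066, 527)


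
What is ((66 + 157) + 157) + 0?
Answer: 380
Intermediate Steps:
((66 + 157) + 157) + 0 = (223 + 157) + 0 = 380 + 0 = 380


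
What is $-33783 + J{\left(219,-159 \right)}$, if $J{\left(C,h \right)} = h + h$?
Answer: $-34101$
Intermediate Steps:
$J{\left(C,h \right)} = 2 h$
$-33783 + J{\left(219,-159 \right)} = -33783 + 2 \left(-159\right) = -33783 - 318 = -34101$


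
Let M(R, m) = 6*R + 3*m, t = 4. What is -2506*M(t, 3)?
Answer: -82698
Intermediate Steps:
M(R, m) = 3*m + 6*R
-2506*M(t, 3) = -2506*(3*3 + 6*4) = -2506*(9 + 24) = -2506*33 = -82698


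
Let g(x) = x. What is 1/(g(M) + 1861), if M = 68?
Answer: 1/1929 ≈ 0.00051840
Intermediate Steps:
1/(g(M) + 1861) = 1/(68 + 1861) = 1/1929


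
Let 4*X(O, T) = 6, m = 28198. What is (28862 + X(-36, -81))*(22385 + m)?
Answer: 2920004841/2 ≈ 1.4600e+9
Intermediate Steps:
X(O, T) = 3/2 (X(O, T) = (¼)*6 = 3/2)
(28862 + X(-36, -81))*(22385 + m) = (28862 + 3/2)*(22385 + 28198) = (57727/2)*50583 = 2920004841/2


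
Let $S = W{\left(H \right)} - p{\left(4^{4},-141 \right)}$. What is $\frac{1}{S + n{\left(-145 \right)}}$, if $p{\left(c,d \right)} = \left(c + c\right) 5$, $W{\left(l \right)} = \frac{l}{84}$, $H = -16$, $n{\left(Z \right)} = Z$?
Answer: $- \frac{21}{56809} \approx -0.00036966$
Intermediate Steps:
$W{\left(l \right)} = \frac{l}{84}$ ($W{\left(l \right)} = l \frac{1}{84} = \frac{l}{84}$)
$p{\left(c,d \right)} = 10 c$ ($p{\left(c,d \right)} = 2 c 5 = 10 c$)
$S = - \frac{53764}{21}$ ($S = \frac{1}{84} \left(-16\right) - 10 \cdot 4^{4} = - \frac{4}{21} - 10 \cdot 256 = - \frac{4}{21} - 2560 = - \frac{53764}{21} \approx -2560.2$)
$\frac{1}{S + n{\left(-145 \right)}} = \frac{1}{- \frac{53764}{21} - 145} = \frac{1}{- \frac{56809}{21}} = - \frac{21}{56809}$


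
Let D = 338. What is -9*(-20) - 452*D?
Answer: -152596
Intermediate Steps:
-9*(-20) - 452*D = -9*(-20) - 452*338 = 180 - 152776 = -152596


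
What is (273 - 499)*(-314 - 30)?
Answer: 77744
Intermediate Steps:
(273 - 499)*(-314 - 30) = -226*(-344) = 77744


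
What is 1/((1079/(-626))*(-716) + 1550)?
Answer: 313/871432 ≈ 0.00035918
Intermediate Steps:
1/((1079/(-626))*(-716) + 1550) = 1/((1079*(-1/626))*(-716) + 1550) = 1/(-1079/626*(-716) + 1550) = 1/(386282/313 + 1550) = 1/(871432/313) = 313/871432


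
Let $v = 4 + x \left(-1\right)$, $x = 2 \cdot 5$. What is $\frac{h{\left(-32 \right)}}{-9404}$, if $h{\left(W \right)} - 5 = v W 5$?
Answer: $- \frac{965}{9404} \approx -0.10262$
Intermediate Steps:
$x = 10$
$v = -6$ ($v = 4 + 10 \left(-1\right) = 4 - 10 = -6$)
$h{\left(W \right)} = 5 - 30 W$ ($h{\left(W \right)} = 5 + - 6 W 5 = 5 - 30 W$)
$\frac{h{\left(-32 \right)}}{-9404} = \frac{5 - -960}{-9404} = \left(5 + 960\right) \left(- \frac{1}{9404}\right) = 965 \left(- \frac{1}{9404}\right) = - \frac{965}{9404}$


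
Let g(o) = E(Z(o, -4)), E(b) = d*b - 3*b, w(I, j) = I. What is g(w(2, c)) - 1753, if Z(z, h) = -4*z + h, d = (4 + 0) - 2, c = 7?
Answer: -1741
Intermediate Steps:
d = 2 (d = 4 - 2 = 2)
Z(z, h) = h - 4*z
E(b) = -b (E(b) = 2*b - 3*b = -b)
g(o) = 4 + 4*o (g(o) = -(-4 - 4*o) = 4 + 4*o)
g(w(2, c)) - 1753 = (4 + 4*2) - 1753 = (4 + 8) - 1753 = 12 - 1753 = -1741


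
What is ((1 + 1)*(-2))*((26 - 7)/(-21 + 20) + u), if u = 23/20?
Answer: 357/5 ≈ 71.400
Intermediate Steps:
u = 23/20 (u = 23*(1/20) = 23/20 ≈ 1.1500)
((1 + 1)*(-2))*((26 - 7)/(-21 + 20) + u) = ((1 + 1)*(-2))*((26 - 7)/(-21 + 20) + 23/20) = (2*(-2))*(19/(-1) + 23/20) = -4*(19*(-1) + 23/20) = -4*(-19 + 23/20) = -4*(-357/20) = 357/5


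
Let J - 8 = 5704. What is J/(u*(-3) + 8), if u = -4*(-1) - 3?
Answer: 5712/5 ≈ 1142.4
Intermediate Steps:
u = 1 (u = 4 - 3 = 1)
J = 5712 (J = 8 + 5704 = 5712)
J/(u*(-3) + 8) = 5712/(1*(-3) + 8) = 5712/(-3 + 8) = 5712/5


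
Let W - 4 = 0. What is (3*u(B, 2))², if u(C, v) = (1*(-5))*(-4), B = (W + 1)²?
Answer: 3600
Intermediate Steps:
W = 4 (W = 4 + 0 = 4)
B = 25 (B = (4 + 1)² = 5² = 25)
u(C, v) = 20 (u(C, v) = -5*(-4) = 20)
(3*u(B, 2))² = (3*20)² = 60² = 3600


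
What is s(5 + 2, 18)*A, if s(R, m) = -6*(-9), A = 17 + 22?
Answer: 2106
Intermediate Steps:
A = 39
s(R, m) = 54
s(5 + 2, 18)*A = 54*39 = 2106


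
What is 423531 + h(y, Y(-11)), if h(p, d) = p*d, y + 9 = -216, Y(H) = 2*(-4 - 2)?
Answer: 426231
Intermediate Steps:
Y(H) = -12 (Y(H) = 2*(-6) = -12)
y = -225 (y = -9 - 216 = -225)
h(p, d) = d*p
423531 + h(y, Y(-11)) = 423531 - 12*(-225) = 423531 + 2700 = 426231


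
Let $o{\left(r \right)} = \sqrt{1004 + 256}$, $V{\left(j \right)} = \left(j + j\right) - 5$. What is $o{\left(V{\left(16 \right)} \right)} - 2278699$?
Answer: $-2278699 + 6 \sqrt{35} \approx -2.2787 \cdot 10^{6}$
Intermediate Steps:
$V{\left(j \right)} = -5 + 2 j$ ($V{\left(j \right)} = 2 j - 5 = -5 + 2 j$)
$o{\left(r \right)} = 6 \sqrt{35}$ ($o{\left(r \right)} = \sqrt{1260} = 6 \sqrt{35}$)
$o{\left(V{\left(16 \right)} \right)} - 2278699 = 6 \sqrt{35} - 2278699 = -2278699 + 6 \sqrt{35}$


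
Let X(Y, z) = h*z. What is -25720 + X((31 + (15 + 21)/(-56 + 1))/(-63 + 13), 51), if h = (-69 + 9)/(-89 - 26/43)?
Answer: -98967580/3853 ≈ -25686.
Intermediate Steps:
h = 2580/3853 (h = -60/(-89 - 26*1/43) = -60/(-89 - 26/43) = -60/(-3853/43) = -60*(-43/3853) = 2580/3853 ≈ 0.66961)
X(Y, z) = 2580*z/3853
-25720 + X((31 + (15 + 21)/(-56 + 1))/(-63 + 13), 51) = -25720 + (2580/3853)*51 = -25720 + 131580/3853 = -98967580/3853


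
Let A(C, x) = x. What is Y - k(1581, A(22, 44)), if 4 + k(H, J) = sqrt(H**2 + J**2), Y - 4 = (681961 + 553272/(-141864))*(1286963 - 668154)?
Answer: 2494449040541450/5911 - sqrt(2501497) ≈ 4.2200e+11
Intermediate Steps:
Y = 2494449040517806/5911 (Y = 4 + (681961 + 553272/(-141864))*(1286963 - 668154) = 4 + (681961 + 553272*(-1/141864))*618809 = 4 + (681961 - 23053/5911)*618809 = 4 + (4031048418/5911)*618809 = 4 + 2494449040494162/5911 = 2494449040517806/5911 ≈ 4.2200e+11)
k(H, J) = -4 + sqrt(H**2 + J**2)
Y - k(1581, A(22, 44)) = 2494449040517806/5911 - (-4 + sqrt(1581**2 + 44**2)) = 2494449040517806/5911 - (-4 + sqrt(2499561 + 1936)) = 2494449040517806/5911 - (-4 + sqrt(2501497)) = 2494449040517806/5911 + (4 - sqrt(2501497)) = 2494449040541450/5911 - sqrt(2501497)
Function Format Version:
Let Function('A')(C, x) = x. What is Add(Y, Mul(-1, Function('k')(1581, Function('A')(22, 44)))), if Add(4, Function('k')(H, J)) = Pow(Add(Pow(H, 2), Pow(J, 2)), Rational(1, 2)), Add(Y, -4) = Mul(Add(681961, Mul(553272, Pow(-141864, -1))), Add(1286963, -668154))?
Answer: Add(Rational(2494449040541450, 5911), Mul(-1, Pow(2501497, Rational(1, 2)))) ≈ 4.2200e+11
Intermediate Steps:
Y = Rational(2494449040517806, 5911) (Y = Add(4, Mul(Add(681961, Mul(553272, Pow(-141864, -1))), Add(1286963, -668154))) = Add(4, Mul(Add(681961, Mul(553272, Rational(-1, 141864))), 618809)) = Add(4, Mul(Add(681961, Rational(-23053, 5911)), 618809)) = Add(4, Mul(Rational(4031048418, 5911), 618809)) = Add(4, Rational(2494449040494162, 5911)) = Rational(2494449040517806, 5911) ≈ 4.2200e+11)
Function('k')(H, J) = Add(-4, Pow(Add(Pow(H, 2), Pow(J, 2)), Rational(1, 2)))
Add(Y, Mul(-1, Function('k')(1581, Function('A')(22, 44)))) = Add(Rational(2494449040517806, 5911), Mul(-1, Add(-4, Pow(Add(Pow(1581, 2), Pow(44, 2)), Rational(1, 2))))) = Add(Rational(2494449040517806, 5911), Mul(-1, Add(-4, Pow(Add(2499561, 1936), Rational(1, 2))))) = Add(Rational(2494449040517806, 5911), Mul(-1, Add(-4, Pow(2501497, Rational(1, 2))))) = Add(Rational(2494449040517806, 5911), Add(4, Mul(-1, Pow(2501497, Rational(1, 2))))) = Add(Rational(2494449040541450, 5911), Mul(-1, Pow(2501497, Rational(1, 2))))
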